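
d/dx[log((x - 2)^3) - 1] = 3/(x - 2)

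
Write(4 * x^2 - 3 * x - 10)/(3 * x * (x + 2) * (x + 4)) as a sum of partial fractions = 11/(4*(x + 4)) - 1/(x + 2) - 5/(12*x)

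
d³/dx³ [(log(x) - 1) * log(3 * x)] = (4*log(x) - 8 + 2*log(3))/x^3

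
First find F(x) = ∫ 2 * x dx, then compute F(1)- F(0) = 1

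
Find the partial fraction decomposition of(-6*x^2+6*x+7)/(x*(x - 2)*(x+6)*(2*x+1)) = 4/(11*(2*x + 1)) + 245/(528*(x + 6)) - 1/(16*(x - 2)) - 7/(12*x)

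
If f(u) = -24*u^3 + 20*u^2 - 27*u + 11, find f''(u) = 40 - 144*u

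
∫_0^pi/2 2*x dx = pi^2/4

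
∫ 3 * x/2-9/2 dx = 3*x^2/4 - 9*x/2 + C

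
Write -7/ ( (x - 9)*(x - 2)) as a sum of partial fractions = 1/(x - 2) - 1/(x - 9)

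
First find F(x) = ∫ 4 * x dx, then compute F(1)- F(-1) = 0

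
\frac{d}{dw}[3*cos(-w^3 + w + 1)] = 3*(3*w^2 - 1)*sin(-w^3 + w + 1)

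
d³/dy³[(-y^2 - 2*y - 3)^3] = -120*y^3 - 360*y^2 - 504*y - 264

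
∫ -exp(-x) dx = exp(-x) + C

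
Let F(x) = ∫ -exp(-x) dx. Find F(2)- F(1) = -exp(-1) + exp(-2)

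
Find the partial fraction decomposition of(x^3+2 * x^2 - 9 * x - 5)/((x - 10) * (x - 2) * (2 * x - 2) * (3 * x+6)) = -13/(864*(x + 2)) - 11/(162*(x - 1)) + 7/(192*(x - 2)) + 1105/(5184*(x - 10))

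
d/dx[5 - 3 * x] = -3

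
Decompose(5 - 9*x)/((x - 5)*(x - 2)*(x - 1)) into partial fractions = -1/(x - 1) + 13/(3*(x - 2)) - 10/(3*(x - 5))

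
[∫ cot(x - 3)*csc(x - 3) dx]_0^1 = -csc(3) + csc(2)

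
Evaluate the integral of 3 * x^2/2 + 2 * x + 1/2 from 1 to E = -2 + E*(1 + E)^2/2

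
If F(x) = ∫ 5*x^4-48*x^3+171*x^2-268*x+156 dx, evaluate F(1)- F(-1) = 428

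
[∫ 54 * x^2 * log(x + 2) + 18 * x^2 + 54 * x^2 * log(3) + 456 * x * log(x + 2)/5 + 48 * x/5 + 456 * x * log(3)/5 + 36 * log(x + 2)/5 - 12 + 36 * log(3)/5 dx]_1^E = -468*log(3)/5 + (6 + 3*E)*(-4 + 16*E/5 + 6*exp(2))*log(6 + 3*E)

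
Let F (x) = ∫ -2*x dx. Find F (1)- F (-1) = 0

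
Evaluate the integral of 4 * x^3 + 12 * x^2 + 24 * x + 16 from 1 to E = -49 + (3 + (1 + E)^2)^2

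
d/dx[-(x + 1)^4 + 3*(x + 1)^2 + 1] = -4*x^3 - 12*x^2 - 6*x + 2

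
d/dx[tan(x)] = cos(x)^(-2)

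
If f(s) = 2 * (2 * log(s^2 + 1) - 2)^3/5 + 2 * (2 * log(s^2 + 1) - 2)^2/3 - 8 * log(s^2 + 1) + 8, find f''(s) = (-288*s^2*log(s^2 + 1)^2 + 1568*s^2*log(s^2 + 1) - 720*s^2 + 288*log(s^2 + 1)^2 - 416*log(s^2 + 1) - 112)/(15*s^4 + 30*s^2 + 15)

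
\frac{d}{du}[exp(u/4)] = exp(u/4)/4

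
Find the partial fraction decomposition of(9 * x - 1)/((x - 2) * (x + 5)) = 46/(7*(x + 5)) + 17/(7*(x - 2))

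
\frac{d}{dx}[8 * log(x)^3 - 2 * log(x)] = (24*log(x)^2 - 2)/x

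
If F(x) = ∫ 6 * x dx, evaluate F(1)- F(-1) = 0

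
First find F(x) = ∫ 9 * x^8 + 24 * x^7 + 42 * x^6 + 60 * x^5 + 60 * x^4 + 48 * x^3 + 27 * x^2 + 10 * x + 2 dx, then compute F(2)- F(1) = 3300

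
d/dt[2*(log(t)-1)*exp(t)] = (2*t*exp(t)*log(t) - 2*t*exp(t) + 2*exp(t))/t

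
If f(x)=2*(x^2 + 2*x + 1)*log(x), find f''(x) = (4*x^2*log(x) + 6*x^2 + 4*x - 2)/x^2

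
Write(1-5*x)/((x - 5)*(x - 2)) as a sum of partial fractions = 3/(x - 2) - 8/(x - 5)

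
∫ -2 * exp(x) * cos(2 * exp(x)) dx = -sin(2*exp(x)) + C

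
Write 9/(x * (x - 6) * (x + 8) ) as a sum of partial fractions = 9/(112*(x + 8)) + 3/(28*(x - 6)) - 3/(16*x)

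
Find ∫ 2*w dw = w^2 + C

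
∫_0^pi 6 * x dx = 3*pi^2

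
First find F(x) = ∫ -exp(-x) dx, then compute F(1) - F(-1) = -E + exp(-1)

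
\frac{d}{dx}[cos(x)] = -sin(x)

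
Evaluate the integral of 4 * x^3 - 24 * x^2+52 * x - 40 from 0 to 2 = -24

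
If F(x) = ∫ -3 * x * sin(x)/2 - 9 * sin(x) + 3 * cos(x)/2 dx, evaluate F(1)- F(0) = -9 + 21*cos(1)/2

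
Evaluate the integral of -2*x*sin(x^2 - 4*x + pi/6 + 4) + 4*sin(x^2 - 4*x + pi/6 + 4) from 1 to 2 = -cos(pi/6 + 1) + sqrt(3)/2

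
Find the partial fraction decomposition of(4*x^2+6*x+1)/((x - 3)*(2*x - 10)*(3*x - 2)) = 61/(182*(3*x - 2)) - 55/(28*(x - 3)) + 131/(52*(x - 5))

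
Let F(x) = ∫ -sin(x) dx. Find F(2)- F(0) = -1 + cos(2)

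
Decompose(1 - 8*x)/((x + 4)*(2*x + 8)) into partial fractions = -4/(x + 4) + 33/(2*(x + 4)^2)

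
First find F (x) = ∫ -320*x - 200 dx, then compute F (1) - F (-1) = -400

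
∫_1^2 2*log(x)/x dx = log(2)^2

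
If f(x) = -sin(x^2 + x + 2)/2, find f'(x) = -(x + 1/2)*cos(x^2 + x + 2)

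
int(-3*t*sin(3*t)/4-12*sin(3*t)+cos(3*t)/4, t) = (t/4 + 4)*cos(3*t) + C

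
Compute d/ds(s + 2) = 1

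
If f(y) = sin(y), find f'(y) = cos(y)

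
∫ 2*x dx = x^2 + C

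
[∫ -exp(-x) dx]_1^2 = -exp(-1) + exp(-2)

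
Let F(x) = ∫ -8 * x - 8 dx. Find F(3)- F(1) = -48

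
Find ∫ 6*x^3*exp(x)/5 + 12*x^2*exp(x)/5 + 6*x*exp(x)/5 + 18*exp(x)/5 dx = 6*x*(x^2 - x + 3)*exp(x)/5 + C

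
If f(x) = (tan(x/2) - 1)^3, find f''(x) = 3*tan(x/2)^5 - 9*tan(x/2)^4/2 + 6*tan(x/2)^3 - 6*tan(x/2)^2 + 3*tan(x/2) - 3/2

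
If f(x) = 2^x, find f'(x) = 2^x*log(2)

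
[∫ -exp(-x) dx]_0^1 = -1 + exp(-1)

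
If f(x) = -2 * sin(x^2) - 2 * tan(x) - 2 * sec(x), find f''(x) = 8*x^2*sin(x^2) - 4*cos(x^2) - 4*tan(x)^3 - 4*tan(x)^2*sec(x) - 4*tan(x) - 2*sec(x)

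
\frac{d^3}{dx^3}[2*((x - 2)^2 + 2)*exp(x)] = 2*x^2*exp(x) + 4*x*exp(x)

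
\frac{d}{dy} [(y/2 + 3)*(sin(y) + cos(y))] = -y*sin(y)/2 + y*cos(y)/2 - 5*sin(y)/2 + 7*cos(y)/2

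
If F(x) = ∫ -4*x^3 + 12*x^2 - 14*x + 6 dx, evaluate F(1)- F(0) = 2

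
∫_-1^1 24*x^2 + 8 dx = 32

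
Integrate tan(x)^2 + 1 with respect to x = tan(x) + C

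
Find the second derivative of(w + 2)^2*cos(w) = -w^2*cos(w) - 4*w*sin(w) - 4*w*cos(w) - 8*sin(w) - 2*cos(w)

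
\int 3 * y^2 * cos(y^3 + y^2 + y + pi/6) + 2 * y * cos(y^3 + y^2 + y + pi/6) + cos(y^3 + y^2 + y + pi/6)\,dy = sin(y^3 + y^2 + y + pi/6) + C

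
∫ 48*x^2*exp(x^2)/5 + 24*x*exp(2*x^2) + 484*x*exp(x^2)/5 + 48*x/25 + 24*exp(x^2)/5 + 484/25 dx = 4*x/25 + 6*(2*x + 5*exp(x^2) + 20)^2/25 + 2*exp(x^2)/5 + C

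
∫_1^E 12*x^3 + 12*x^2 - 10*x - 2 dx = (-3*E - 1)*(-exp(3) - exp(2) + 2*E)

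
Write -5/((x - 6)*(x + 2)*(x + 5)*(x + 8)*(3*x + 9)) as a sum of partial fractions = -1/(756*(x + 8)) + 5/(594*(x + 5)) - 1/(54*(x + 3)) + 5/(432*(x + 2)) - 5/(33264*(x - 6))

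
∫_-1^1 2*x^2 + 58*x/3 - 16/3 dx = -28/3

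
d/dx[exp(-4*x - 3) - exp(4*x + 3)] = (-4*exp(8*x + 6) - 4)*exp(-4*x - 3)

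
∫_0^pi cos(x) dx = 0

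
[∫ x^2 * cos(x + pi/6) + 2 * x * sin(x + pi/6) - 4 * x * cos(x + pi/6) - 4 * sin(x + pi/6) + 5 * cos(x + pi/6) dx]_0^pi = -3 - (-2 + pi)^2/2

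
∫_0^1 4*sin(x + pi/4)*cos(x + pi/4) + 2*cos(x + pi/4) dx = -sqrt(2) + sin(2) + 2*sin(pi/4 + 1)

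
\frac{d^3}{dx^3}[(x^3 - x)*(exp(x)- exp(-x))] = (x^3*exp(2*x) + x^3 + 9*x^2*exp(2*x) - 9*x^2 + 17*x*exp(2*x) + 17*x + 3*exp(2*x) - 3)*exp(-x)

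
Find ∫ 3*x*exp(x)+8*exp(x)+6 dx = (3*x + 5)*(exp(x) + 2) + C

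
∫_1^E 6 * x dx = -3 + 3*exp(2)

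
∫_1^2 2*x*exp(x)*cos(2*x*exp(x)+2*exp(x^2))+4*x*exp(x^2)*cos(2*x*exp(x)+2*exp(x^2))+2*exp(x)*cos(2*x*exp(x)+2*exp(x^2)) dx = sin(4*exp(2) + 2*exp(4)) - sin(4*E)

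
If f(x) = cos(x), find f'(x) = -sin(x)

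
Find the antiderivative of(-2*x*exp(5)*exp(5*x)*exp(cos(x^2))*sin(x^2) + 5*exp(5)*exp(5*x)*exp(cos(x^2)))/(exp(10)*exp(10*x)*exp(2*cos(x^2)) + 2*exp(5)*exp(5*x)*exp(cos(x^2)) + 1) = exp(5*x + cos(x^2) + 5)/(exp(5*x + cos(x^2) + 5) + 1) + C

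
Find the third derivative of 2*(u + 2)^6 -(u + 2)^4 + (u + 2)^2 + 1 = 240*u^3 + 1440*u^2 + 2856*u + 1872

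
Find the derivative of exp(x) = exp(x)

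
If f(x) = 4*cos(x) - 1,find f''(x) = -4*cos(x)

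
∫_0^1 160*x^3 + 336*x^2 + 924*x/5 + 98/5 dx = 264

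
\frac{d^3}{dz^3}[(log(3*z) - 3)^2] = (4*log(z) - 18 + 4*log(3))/z^3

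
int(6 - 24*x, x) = -12*x^2 + 6*x + C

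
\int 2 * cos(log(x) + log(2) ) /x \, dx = 2*sin(log(2*x)) + C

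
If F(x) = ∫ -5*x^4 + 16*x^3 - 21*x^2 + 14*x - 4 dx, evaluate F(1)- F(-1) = -24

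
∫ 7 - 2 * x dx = -x^2 + 7*x + C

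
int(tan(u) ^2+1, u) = tan(u) + C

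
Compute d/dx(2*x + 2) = 2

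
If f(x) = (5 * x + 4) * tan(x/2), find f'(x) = 5*x/(2*cos(x/2)^2) + 5*tan(x/2) + 2/cos(x/2)^2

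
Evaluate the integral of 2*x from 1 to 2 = 3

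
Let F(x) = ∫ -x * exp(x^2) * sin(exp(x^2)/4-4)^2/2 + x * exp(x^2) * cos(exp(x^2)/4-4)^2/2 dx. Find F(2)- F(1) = sin(8 - E/2)/2 - sin(8 - exp(4)/2)/2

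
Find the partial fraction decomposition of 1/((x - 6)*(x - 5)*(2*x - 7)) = 4/(15*(2*x - 7)) - 1/(3*(x - 5)) + 1/(5*(x - 6))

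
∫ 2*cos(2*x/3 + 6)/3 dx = sin(2*x/3 + 6) + C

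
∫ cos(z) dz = sin(z) + C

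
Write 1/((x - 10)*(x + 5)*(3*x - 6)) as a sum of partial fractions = 1/(315*(x + 5)) - 1/(168*(x - 2)) + 1/(360*(x - 10))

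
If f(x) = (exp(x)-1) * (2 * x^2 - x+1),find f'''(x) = 2*x^2*exp(x) + 11*x*exp(x) + 10*exp(x)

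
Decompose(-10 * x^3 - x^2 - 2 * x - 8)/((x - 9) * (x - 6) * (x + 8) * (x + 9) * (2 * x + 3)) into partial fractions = 424/(61425*(2*x + 3)) + 7219/(4050*(x + 9)) - 2532/(1547*(x + 8)) + 1108/(4725*(x - 6)) - 7397/(19278*(x - 9))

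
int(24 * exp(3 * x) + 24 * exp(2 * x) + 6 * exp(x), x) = (2*exp(x) + 1)^3 + C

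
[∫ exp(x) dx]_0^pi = -1 + exp(pi)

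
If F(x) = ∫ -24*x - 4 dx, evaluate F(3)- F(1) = -104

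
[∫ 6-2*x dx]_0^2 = 8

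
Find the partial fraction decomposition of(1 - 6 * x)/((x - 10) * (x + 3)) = -19/(13*(x + 3)) - 59/(13*(x - 10))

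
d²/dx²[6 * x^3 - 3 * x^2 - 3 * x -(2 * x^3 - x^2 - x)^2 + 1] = -120*x^4 + 80*x^3 + 36*x^2 + 24*x - 8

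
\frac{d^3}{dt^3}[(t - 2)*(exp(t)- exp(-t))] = (t*exp(2*t) + t + exp(2*t) - 5)*exp(-t)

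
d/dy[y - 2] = 1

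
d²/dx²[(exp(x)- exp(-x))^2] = (4*exp(4*x) + 4)*exp(-2*x)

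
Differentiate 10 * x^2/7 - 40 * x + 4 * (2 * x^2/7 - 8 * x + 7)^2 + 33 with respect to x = 64*x^3/49 - 384*x^2/7 + 3828*x/7 - 488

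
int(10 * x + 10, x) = 5*x^2 + 10*x + C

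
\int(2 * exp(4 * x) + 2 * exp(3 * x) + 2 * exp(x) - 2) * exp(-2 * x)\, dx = ((exp(x) + 1)*exp(x) - 1)^2*exp(-2*x) + C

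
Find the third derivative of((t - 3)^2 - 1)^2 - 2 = 24*t - 72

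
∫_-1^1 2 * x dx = 0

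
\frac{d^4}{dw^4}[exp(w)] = exp(w)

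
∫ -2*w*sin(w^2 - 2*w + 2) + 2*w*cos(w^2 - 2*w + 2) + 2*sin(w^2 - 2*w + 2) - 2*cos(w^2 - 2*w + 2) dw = sin((w - 1)^2 + 1) + cos((w - 1)^2 + 1) + C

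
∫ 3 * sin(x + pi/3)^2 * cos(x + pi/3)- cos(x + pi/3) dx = -sin(x + pi/3)*cos(x + pi/3)^2 + C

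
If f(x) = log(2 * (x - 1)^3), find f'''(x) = 6/(x^3 - 3*x^2 + 3*x - 1)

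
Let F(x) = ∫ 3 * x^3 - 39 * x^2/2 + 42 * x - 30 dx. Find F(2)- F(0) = -16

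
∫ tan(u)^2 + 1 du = tan(u) + C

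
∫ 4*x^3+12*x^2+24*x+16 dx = x^4 + 4*x^3 + 12*x^2 + 16*x + C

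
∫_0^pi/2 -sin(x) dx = -1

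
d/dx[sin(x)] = cos(x)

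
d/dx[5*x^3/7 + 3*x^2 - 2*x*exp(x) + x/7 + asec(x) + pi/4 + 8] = (15*x^4*sqrt(1 - 1/x^2) - 14*x^3*sqrt(1 - 1/x^2)*exp(x) + 42*x^3*sqrt(1 - 1/x^2) - 14*x^2*sqrt(1 - 1/x^2)*exp(x) + x^2*sqrt(1 - 1/x^2) + 7)/(7*x^2*sqrt(1 - 1/x^2))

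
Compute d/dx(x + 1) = 1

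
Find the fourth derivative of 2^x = 2^x*log(2)^4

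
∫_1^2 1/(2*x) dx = log(2)/2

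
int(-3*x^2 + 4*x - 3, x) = -x^3 + 2*x^2 - 3*x + C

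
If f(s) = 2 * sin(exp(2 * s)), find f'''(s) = 16*(-exp(4*s)*cos(exp(2*s)) - 3*exp(2*s)*sin(exp(2*s)) + cos(exp(2*s)))*exp(2*s)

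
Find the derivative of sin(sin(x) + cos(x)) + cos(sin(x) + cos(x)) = 2*cos(x + pi/4)*cos(sqrt(2)*sin(x + pi/4) + pi/4)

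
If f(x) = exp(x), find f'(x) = exp(x)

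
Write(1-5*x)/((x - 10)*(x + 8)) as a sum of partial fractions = -41/(18*(x + 8)) - 49/(18*(x - 10))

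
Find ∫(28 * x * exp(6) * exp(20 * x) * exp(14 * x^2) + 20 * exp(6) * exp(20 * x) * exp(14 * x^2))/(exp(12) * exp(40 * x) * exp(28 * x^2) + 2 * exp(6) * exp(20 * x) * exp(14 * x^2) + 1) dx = exp(2*(x + 1)*(7*x + 3))/(exp(2*(x + 1)*(7*x + 3)) + 1) + C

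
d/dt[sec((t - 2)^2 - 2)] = 2*t*tan(t^2 - 4*t + 2)*sec(t^2 - 4*t + 2) - 4*tan(t^2 - 4*t + 2)*sec(t^2 - 4*t + 2)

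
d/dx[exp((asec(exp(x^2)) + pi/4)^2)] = (4*x*exp(asec(exp(x^2))^2 + pi*asec(exp(x^2))/2 + pi^2/16)*asec(exp(x^2)) + pi*x*exp(asec(exp(x^2))^2 + pi*asec(exp(x^2))/2 + pi^2/16))*exp(-x^2)/sqrt(1 - exp(-2*x^2))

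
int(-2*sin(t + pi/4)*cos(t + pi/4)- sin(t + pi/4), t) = -sin(2*t)/2 + cos(t + pi/4) + C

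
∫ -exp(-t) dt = exp(-t) + C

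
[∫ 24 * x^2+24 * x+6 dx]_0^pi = -1 + (1 + 2*pi)^3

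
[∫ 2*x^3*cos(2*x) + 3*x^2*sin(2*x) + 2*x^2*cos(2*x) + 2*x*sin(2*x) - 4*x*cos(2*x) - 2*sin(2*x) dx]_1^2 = 8*sin(4)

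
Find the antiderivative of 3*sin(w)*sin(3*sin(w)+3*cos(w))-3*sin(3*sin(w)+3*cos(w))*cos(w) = cos(3*sqrt(2)*sin(w + pi/4)) + C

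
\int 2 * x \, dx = x^2 + C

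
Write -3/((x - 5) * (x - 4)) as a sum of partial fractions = 3/(x - 4) - 3/(x - 5)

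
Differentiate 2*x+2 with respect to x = 2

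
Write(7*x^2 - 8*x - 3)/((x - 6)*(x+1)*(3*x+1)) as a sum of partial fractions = -2/(19*(3*x + 1)) + 6/(7*(x + 1)) + 201/(133*(x - 6))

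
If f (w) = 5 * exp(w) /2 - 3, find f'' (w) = 5*exp(w)/2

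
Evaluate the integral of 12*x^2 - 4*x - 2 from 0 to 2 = 20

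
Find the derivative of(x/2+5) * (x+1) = x + 11/2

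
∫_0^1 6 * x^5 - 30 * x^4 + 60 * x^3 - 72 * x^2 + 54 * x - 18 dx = -5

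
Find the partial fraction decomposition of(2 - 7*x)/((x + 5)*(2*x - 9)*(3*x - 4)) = 66/(361*(3*x - 4)) - 118/(361*(2*x - 9)) + 37/(361*(x + 5))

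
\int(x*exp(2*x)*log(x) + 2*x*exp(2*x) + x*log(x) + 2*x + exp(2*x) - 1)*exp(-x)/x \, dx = 2*(log(x) + 2)*sinh(x) + C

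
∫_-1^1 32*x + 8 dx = 16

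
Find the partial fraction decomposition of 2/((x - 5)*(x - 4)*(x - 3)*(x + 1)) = -1/(60*(x + 1)) + 1/(4*(x - 3)) - 2/(5*(x - 4)) + 1/(6*(x - 5))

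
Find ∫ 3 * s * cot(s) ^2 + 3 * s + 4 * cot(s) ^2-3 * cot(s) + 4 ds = (-3*s - 4)*cot(s) + C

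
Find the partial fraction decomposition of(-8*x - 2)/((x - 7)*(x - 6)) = 50/(x - 6) - 58/(x - 7)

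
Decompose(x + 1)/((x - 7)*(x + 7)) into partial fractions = 3/(7*(x + 7)) + 4/(7*(x - 7))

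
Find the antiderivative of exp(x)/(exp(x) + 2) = log(exp(x)/2 + 1) + C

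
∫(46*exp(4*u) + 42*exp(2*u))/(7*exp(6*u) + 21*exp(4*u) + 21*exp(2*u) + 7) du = (11*exp(2*u)/14 + 3/4)/cosh(u)^2 + C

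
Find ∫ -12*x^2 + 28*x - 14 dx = -4*x^3 + 14*x^2 - 14*x + C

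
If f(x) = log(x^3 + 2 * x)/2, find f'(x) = (3*x^2 + 2)/(2*x^3 + 4*x)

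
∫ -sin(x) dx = cos(x) + C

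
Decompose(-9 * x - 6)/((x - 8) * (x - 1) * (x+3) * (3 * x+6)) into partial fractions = -7/(44*(x + 3)) + 2/(15*(x + 2)) + 5/(84*(x - 1)) - 13/(385*(x - 8))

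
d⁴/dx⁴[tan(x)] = 24*tan(x)^5 + 40*tan(x)^3 + 16*tan(x)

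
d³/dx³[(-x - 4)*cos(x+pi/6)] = -x*sin(x + pi/6) - 4*sin(x + pi/6) + 3*cos(x + pi/6)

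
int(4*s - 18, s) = 2*s^2 - 18*s + C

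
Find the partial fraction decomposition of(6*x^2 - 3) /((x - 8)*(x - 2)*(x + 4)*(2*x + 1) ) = -12/(595*(2*x + 1)) - 31/(168*(x + 4)) - 7/(60*(x - 2)) + 127/(408*(x - 8))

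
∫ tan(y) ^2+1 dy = tan(y) + C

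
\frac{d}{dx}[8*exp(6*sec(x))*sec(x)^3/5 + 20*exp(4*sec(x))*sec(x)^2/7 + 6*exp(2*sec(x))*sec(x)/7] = 2*(84*exp(4/cos(x))/cos(x)^2 + 168*exp(4/cos(x))/cos(x)^3 + 100*exp(2/cos(x))/cos(x) + 200*exp(2/cos(x))/cos(x)^2 + 15 + 30/cos(x))*exp(2/cos(x))*sin(x)/(35*cos(x)^2)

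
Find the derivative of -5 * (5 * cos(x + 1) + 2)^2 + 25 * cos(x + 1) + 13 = 75*sin(x + 1) + 125*sin(2*x + 2)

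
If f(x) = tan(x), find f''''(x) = 24*tan(x)^5 + 40*tan(x)^3 + 16*tan(x)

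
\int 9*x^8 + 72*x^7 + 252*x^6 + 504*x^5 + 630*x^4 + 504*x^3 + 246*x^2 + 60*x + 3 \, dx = x^9 + 9*x^8 + 36*x^7 + 84*x^6 + 126*x^5 + 126*x^4 + 82*x^3 + 30*x^2 + 3*x + C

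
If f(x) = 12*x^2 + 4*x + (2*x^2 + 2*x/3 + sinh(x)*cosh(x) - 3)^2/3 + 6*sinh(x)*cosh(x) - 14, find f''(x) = 8*x^2*sinh(2*x)/3 + 16*x^2 + 8*x*sinh(2*x)/9 + 16*x*cosh(2*x)/3 + 16*x/3 + 4*(cosh(2*x) - 1)^2/3 + 28*sinh(2*x)/3 + 32*cosh(2*x)/9 + 386/27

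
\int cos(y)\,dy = sin(y) + C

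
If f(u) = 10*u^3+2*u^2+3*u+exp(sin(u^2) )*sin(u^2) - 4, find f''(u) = -4*u^2*exp(sin(u^2))*sin(u^2)^3 - 12*u^2*exp(sin(u^2))*sin(u^2)^2 + 8*u^2*exp(sin(u^2)) + 60*u + 2*exp(sin(u^2))*sin(u^2)*cos(u^2) + 2*exp(sin(u^2))*cos(u^2) + 4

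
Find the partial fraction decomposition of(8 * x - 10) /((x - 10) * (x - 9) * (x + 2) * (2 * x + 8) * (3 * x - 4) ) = 27/(95680*(3*x - 4)) - 3/(832*(x + 4)) + 13/(2640*(x + 2)) - 31/(3289*(x - 9)) + 5/(624*(x - 10))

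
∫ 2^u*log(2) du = 2^u + C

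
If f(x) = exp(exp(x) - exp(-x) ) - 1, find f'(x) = (exp(exp(x) - exp(-x)) + exp(2*x + exp(x) - exp(-x)))*exp(-x)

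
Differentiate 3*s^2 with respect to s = 6*s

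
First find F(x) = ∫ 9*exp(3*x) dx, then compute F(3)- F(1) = -3*exp(3) + 3*exp(9)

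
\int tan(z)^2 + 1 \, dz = tan(z) + C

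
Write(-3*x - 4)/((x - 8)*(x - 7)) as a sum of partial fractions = 25/(x - 7) - 28/(x - 8)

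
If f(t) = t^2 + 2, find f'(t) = 2*t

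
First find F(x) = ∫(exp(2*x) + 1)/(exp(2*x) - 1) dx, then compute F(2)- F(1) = -log(E - exp(-1)) + log(-exp(-2) + exp(2))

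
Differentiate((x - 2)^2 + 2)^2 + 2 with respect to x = 4*x^3 - 24*x^2 + 56*x - 48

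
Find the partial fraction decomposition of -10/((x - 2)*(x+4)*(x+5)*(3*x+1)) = 135/(539*(3*x + 1)) + 5/(49*(x + 5)) - 5/(33*(x + 4)) - 5/(147*(x - 2))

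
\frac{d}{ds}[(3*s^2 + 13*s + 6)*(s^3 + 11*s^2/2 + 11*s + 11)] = 15*s^4 + 118*s^3 + 663*s^2/2 + 418*s + 209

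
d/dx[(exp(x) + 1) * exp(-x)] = -exp(-x)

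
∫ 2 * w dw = w^2 + C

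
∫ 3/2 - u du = -u^2/2 + 3*u/2 + C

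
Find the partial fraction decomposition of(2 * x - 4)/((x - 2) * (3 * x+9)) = 2/(3*(x + 3))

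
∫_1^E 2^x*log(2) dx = -2 + 2^E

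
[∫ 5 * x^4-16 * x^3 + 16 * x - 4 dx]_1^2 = -9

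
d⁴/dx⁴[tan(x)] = 24*tan(x)^5 + 40*tan(x)^3 + 16*tan(x)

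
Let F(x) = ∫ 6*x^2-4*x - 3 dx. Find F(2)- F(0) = 2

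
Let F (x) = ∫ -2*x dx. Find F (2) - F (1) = -3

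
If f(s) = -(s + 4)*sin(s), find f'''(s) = s*cos(s) + 3*sin(s) + 4*cos(s)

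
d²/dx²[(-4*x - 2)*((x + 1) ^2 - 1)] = -24*x - 20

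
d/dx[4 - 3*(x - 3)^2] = 18 - 6*x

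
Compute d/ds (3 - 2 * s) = -2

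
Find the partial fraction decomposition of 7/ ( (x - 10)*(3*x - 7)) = -21/(23*(3*x - 7)) + 7/(23*(x - 10))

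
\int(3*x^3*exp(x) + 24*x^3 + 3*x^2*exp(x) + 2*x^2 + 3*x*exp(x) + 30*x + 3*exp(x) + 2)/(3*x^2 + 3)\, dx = 4*x^2 + x*exp(x) + 2*x/3 + log(x^2 + 1) + C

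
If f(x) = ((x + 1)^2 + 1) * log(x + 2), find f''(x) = (2*x^2*log(x + 2) + 3*x^2 + 8*x*log(x + 2) + 10*x + 8*log(x + 2) + 6)/(x^2 + 4*x + 4)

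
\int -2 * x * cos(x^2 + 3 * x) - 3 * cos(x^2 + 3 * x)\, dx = -sin(x*(x + 3)) + C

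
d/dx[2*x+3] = 2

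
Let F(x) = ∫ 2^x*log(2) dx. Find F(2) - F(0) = 3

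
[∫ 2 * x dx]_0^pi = pi^2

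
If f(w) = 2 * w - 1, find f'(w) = 2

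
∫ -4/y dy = -4*log(y) + C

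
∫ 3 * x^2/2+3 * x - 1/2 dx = x^3/2 + 3*x^2/2 - x/2 + C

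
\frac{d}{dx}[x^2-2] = 2*x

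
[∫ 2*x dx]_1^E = -1 + exp(2)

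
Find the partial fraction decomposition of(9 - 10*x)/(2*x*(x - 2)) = -11/(4*(x - 2)) - 9/(4*x)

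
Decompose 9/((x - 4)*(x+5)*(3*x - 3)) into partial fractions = 1/(18*(x + 5)) - 1/(6*(x - 1)) + 1/(9*(x - 4))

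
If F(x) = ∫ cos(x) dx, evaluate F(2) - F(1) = -sin(1) + sin(2)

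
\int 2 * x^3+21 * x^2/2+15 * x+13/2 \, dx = x^4/2 + 7*x^3/2 + 15*x^2/2 + 13*x/2 + C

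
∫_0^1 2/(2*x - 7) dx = -log(7) + log(5)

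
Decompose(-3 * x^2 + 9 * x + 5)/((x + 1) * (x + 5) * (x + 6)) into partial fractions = -157/(5*(x + 6)) + 115/(4*(x + 5)) - 7/(20*(x + 1))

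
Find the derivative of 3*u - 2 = 3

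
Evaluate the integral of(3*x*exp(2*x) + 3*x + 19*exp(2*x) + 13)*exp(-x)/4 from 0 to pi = (3*pi/4 + 4)*(-exp(-pi) + exp(pi))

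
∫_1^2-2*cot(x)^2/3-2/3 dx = -2*cot(1)/3 + 2*cot(2)/3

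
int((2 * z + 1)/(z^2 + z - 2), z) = log(3*z^2 + 3*z - 6) + C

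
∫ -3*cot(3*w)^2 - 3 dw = cot(3*w) + C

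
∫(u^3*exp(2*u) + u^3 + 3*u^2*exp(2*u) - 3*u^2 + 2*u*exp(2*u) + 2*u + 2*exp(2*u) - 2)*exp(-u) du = 2*u*(u^2 + 2)*sinh(u) + C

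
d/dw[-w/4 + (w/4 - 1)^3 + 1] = 3*w^2/64 - 3*w/8 + 1/2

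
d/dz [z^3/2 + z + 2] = 3*z^2/2 + 1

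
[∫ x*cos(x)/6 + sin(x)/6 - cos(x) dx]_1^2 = -2*sin(2)/3 + 5*sin(1)/6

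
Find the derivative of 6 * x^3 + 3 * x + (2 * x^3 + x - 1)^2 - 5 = 24*x^5 + 16*x^3 + 6*x^2 + 2*x + 1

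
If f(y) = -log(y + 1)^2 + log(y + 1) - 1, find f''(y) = (2*log(y + 1) - 3)/(y^2 + 2*y + 1)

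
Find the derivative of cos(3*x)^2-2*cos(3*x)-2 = 6*sin(3*x) - 3*sin(6*x)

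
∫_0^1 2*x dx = 1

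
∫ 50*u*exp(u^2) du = 25*exp(u^2) + C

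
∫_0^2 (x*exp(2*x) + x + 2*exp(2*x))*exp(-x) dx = -3*exp(-2) + 3*exp(2)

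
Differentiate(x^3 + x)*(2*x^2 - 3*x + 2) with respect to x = 10*x^4 - 12*x^3 + 12*x^2 - 6*x + 2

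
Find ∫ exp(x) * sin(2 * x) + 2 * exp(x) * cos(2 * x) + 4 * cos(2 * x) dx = (exp(x) + 2)*sin(2*x) + C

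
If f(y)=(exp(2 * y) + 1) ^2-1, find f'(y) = 4*exp(4*y) + 4*exp(2*y)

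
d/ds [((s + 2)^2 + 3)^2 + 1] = 4*s^3 + 24*s^2 + 60*s + 56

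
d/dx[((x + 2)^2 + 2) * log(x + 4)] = (2*x^2*log(x + 4) + x^2 + 12*x*log(x + 4) + 4*x + 16*log(x + 4) + 6)/(x + 4)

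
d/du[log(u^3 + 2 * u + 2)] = (3*u^2 + 2)/(u^3 + 2*u + 2)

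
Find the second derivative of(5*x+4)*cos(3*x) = -45*x*cos(3*x) - 30*sin(3*x) - 36*cos(3*x)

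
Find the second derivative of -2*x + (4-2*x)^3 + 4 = 96 - 48*x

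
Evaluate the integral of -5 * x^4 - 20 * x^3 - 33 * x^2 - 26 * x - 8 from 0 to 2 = -268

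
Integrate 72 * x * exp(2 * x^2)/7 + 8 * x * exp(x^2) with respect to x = (18*exp(x^2)/7 + 4)*exp(x^2) + C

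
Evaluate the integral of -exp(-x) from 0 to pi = -1 + exp(-pi)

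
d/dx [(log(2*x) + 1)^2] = (2*log(x) + 2*log(2) + 2)/x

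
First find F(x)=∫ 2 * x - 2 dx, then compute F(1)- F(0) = -1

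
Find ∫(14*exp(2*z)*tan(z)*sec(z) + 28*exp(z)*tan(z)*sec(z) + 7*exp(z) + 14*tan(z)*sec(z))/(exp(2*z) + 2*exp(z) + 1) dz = ((exp(z) + 1)*(14*sec(z) + 3) + 7*exp(z))/(exp(z) + 1) + C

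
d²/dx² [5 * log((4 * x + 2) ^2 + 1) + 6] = (-2560*x^2 - 2560*x - 480)/(256*x^4 + 512*x^3 + 416*x^2 + 160*x + 25)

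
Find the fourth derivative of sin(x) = sin(x)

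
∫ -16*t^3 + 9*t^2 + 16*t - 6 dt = -4*t^4 + 3*t^3 + 8*t^2 - 6*t + C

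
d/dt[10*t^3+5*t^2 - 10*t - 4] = 30*t^2 + 10*t - 10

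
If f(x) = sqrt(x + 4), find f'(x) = 1/(2*sqrt(x + 4))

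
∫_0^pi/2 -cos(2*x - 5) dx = -sin(5)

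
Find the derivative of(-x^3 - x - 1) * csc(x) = (x^3*cos(x)/sin(x) - 3*x^2 + x*cos(x)/sin(x) - 1 + cos(x)/sin(x))/sin(x)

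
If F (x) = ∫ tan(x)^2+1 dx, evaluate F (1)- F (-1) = 2*tan(1)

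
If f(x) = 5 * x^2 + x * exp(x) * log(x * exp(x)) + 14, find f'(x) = x*(x + log(x))*exp(x) + x*exp(x) + 10*x + (x + log(x))*exp(x) + exp(x)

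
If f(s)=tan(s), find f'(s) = cos(s)^(-2)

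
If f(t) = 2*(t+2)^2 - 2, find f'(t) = 4*t + 8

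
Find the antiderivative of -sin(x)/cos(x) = log(-cos(x)) + C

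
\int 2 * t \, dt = t^2 + C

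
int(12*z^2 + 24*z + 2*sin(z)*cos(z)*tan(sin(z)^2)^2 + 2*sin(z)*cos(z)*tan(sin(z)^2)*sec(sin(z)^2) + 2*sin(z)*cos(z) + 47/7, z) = 4*z^3 + 12*z^2 + 47*z/7 + tan(sin(z)^2) + sec(sin(z)^2) + C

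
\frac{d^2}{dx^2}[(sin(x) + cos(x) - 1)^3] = 6*(-3*sqrt(2)*sin(x)*cos(x + pi/4) + 4*cos(x) - 3)*sin(x)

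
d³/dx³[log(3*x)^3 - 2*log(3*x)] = (6*log(x)^2 - 18*log(x) + 12*log(3)*log(x) - 18*log(3) + 2 + 6*log(3)^2)/x^3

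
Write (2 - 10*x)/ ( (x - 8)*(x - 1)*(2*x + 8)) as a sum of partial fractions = 7/(20*(x + 4)) + 4/(35*(x - 1)) - 13/(28*(x - 8))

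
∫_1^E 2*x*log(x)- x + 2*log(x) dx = 3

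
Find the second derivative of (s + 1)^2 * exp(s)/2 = s^2*exp(s)/2 + 3*s*exp(s) + 7*exp(s)/2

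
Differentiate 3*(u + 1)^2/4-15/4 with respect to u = 3*u/2 + 3/2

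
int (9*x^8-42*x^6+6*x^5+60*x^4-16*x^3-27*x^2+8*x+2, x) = x^9 - 6*x^7 + x^6 + 12*x^5 - 4*x^4 - 9*x^3 + 4*x^2 + 2*x + C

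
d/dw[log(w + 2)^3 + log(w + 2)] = (3*log(w + 2)^2 + 1)/(w + 2)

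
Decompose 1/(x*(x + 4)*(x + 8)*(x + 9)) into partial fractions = -1/(45*(x + 9)) + 1/(32*(x + 8)) - 1/(80*(x + 4)) + 1/(288*x)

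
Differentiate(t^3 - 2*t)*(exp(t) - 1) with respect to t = t^3*exp(t) + 3*t^2*exp(t) - 3*t^2 - 2*t*exp(t) - 2*exp(t) + 2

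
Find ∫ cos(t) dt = sin(t) + C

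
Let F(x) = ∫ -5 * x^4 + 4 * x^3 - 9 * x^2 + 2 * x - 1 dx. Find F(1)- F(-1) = -10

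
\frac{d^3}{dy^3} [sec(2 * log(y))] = 4*(-sin(2*log(y))/cos(2*log(y)) + 12*sin(2*log(y))/cos(2*log(y))^3 + 3 - 6/cos(2*log(y))^2)/(y^3*cos(2*log(y)))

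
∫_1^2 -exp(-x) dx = -exp(-1) + exp(-2)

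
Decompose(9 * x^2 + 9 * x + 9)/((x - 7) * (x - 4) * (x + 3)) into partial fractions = 9/(10*(x + 3)) - 9/(x - 4) + 171/(10*(x - 7))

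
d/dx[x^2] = 2*x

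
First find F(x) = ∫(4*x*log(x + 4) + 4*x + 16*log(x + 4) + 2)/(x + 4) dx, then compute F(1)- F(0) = -4*log(2) + 6*log(5)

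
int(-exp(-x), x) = exp(-x) + C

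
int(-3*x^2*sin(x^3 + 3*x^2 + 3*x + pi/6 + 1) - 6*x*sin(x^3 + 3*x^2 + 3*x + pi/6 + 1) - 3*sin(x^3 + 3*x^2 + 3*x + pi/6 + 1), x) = cos((x + 1)^3 + pi/6) + C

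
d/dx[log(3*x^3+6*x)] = (3*x^2 + 2)/(x^3 + 2*x)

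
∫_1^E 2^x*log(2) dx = -2 + 2^E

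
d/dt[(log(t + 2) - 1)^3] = (3*log(t + 2)^2 - 6*log(t + 2) + 3)/(t + 2)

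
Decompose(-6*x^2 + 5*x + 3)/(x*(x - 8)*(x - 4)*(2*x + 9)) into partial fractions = 376/(1275*(2*x + 9)) + 73/(272*(x - 4)) - 341/(800*(x - 8)) + 1/(96*x)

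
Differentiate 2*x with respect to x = 2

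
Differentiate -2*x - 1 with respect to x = -2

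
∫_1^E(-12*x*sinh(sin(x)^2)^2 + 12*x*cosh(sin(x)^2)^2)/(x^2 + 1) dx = -6*log(2) + 6*log(1 + exp(2))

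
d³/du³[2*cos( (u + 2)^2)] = 16*u^3*sin(u^2 + 4*u + 4) + 96*u^2*sin(u^2 + 4*u + 4) + 192*u*sin(u^2 + 4*u + 4) - 24*u*cos(u^2 + 4*u + 4) + 128*sin(u^2 + 4*u + 4) - 48*cos(u^2 + 4*u + 4)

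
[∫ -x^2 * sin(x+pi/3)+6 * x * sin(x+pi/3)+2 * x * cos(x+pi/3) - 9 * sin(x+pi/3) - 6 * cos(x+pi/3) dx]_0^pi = -9/2 - (-3 + pi)^2/2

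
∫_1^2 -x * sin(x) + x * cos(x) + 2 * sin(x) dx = cos(2) + sin(2)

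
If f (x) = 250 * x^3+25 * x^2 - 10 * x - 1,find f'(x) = 750*x^2 + 50*x - 10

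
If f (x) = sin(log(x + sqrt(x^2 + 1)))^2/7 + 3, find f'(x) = (x + sqrt(x^2 + 1))*sin(2*log(x + sqrt(x^2 + 1)))/(7*x^2 + 7*x*sqrt(x^2 + 1) + 7)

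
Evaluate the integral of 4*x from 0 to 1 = 2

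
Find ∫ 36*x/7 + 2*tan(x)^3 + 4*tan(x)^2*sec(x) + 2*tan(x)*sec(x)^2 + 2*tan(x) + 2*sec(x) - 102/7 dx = -6*x + 2*(3*x - 5)^2/7 + (tan(x) + sec(x))^2 + C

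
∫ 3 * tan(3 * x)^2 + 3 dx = tan(3*x) + C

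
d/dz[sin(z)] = cos(z)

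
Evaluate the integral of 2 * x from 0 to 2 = 4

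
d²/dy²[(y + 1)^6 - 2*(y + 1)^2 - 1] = 30*y^4 + 120*y^3 + 180*y^2 + 120*y + 26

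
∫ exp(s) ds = exp(s) + C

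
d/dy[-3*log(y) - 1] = -3/y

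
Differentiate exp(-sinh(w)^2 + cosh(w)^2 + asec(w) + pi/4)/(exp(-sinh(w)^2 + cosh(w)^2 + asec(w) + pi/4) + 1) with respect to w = exp(asec(w) + pi/4 + 1)/(w^2*sqrt(1 - 1/w^2)*exp(2)*exp(pi/2)*exp(2*asec(w)) + 2*E*w^2*sqrt(1 - 1/w^2)*exp(pi/4)*exp(asec(w)) + w^2*sqrt(1 - 1/w^2))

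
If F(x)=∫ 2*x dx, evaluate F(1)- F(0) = 1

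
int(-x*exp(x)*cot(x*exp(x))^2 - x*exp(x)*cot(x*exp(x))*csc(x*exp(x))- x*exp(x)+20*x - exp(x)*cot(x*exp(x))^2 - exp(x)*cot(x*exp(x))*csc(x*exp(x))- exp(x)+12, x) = 10*x^2 + 12*x + cot(x*exp(x)) + csc(x*exp(x)) + C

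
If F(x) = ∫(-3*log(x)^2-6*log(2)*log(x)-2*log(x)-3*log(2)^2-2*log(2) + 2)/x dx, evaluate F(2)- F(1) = -7*log(2)^3 - 3*log(2)^2 + 2*log(2)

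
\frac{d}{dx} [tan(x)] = cos(x)^(-2)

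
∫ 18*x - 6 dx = 9*x^2 - 6*x + C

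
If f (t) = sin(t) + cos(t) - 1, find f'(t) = -sin(t) + cos(t)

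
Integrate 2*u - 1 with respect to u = u^2 - u + C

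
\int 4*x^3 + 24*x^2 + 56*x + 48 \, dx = x^4 + 8*x^3 + 28*x^2 + 48*x + C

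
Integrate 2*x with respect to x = x^2 + C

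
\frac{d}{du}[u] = 1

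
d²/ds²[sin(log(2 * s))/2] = -sqrt(2)*sin(log(s) + log(2) + pi/4)/(2*s^2)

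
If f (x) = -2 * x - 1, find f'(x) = -2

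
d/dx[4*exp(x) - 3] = 4*exp(x)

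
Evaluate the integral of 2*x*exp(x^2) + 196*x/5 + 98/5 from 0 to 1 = E + 191/5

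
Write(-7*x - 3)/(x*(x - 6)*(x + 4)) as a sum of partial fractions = 5/(8*(x + 4)) - 3/(4*(x - 6)) + 1/(8*x)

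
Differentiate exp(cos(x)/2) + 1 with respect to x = -exp(cos(x)/2)*sin(x)/2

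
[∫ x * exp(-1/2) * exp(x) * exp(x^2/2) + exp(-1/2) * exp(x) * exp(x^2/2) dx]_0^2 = -exp(-1/2) + exp(7/2)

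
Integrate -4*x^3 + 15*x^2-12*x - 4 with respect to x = -x^4 + 5*x^3 - 6*x^2 - 4*x + C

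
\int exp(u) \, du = exp(u) + C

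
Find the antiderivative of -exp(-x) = exp(-x) + C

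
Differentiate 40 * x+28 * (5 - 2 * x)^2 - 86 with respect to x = 224*x - 520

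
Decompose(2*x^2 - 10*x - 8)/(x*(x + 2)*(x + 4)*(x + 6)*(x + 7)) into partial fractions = 32/(21*(x + 7)) - 31/(12*(x + 6)) + 4/(3*(x + 4)) - 1/(4*(x + 2)) - 1/(42*x)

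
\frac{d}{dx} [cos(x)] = -sin(x)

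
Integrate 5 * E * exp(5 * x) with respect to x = exp(5*x + 1) + C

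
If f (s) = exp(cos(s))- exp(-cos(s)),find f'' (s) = (exp(2*cos(s))*sin(s)^2 - exp(2*cos(s))*cos(s) - sin(s)^2 - cos(s))*exp(-cos(s))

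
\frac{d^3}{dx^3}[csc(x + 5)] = -6*cot(x + 5)^3*csc(x + 5) - 5*cot(x + 5)*csc(x + 5)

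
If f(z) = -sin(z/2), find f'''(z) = cos(z/2)/8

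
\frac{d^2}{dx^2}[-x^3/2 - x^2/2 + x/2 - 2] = -3*x - 1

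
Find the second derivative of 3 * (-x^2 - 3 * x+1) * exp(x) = -3*x^2*exp(x) - 21*x*exp(x) - 21*exp(x)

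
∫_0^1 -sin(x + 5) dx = -cos(5) + cos(6)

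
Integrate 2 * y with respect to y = y^2 + C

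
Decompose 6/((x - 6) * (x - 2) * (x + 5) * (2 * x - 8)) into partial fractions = -1/(231*(x + 5)) + 3/(56*(x - 2)) - 1/(12*(x - 4)) + 3/(88*(x - 6))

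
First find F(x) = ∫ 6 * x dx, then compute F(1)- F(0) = 3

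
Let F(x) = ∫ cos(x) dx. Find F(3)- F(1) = -sin(1) + sin(3)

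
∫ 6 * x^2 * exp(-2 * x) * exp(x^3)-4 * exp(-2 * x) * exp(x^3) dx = 2*exp(x*(x^2 - 2)) + C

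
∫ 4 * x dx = 2*x^2 + C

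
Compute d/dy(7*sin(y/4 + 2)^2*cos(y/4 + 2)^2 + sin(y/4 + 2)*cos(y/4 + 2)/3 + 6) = 7*sin(y + 8)/8 + cos(y/2 + 4)/12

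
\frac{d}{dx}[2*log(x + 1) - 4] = 2/(x + 1)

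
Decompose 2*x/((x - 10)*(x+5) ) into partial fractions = 2/(3*(x + 5)) + 4/(3*(x - 10))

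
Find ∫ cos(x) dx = sin(x) + C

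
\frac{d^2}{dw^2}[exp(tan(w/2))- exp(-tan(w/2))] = (exp(tan(w/2))*sin(w) + exp(tan(w/2)) + exp(-tan(w/2))*sin(w) - exp(-tan(w/2)))/(cos(w) + 1)^2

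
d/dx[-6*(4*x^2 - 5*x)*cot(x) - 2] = 24*x^2/sin(x)^2 - 48*x/tan(x) - 30*x/sin(x)^2 + 30/tan(x)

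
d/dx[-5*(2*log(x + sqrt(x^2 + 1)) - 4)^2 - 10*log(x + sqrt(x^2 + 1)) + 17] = (-40*x*log(x + sqrt(x^2 + 1)) + 70*x - 40*sqrt(x^2 + 1)*log(x + sqrt(x^2 + 1)) + 70*sqrt(x^2 + 1))/(x^2 + x*sqrt(x^2 + 1) + 1)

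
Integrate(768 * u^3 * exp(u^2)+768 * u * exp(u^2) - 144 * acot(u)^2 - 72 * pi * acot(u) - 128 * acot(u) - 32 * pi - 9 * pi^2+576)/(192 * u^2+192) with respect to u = (4*acot(u) + pi)^3/256 + (4*acot(u) + pi)^2/48 + 2*exp(u^2) - 3*acot(u) + C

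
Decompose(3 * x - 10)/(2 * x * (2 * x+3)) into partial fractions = 29/(6*(2*x + 3)) - 5/(3*x)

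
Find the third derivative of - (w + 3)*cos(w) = -w*sin(w) - 3*sin(w) + 3*cos(w)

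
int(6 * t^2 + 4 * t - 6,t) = 2*t^3 + 2*t^2 - 6*t + C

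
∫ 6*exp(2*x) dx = 3*exp(2*x) + C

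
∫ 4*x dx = 2*x^2 + C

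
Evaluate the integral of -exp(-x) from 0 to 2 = -1 + exp(-2)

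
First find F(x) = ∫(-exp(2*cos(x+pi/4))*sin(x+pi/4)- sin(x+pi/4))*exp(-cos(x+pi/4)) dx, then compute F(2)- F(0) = -exp(-cos(pi/4 + 2)) - exp(sqrt(2)/2) + exp(cos(pi/4 + 2)) + exp(-sqrt(2)/2)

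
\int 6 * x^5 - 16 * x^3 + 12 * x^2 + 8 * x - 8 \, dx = x^6 - 4*x^4 + 4*x^3 + 4*x^2 - 8*x + C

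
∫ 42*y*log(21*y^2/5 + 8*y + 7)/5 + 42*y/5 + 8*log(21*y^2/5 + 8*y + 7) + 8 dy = (21*y^2 + 40*y + 35)*log(21*y^2/5 + 8*y + 7)/5 + C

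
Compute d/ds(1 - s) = -1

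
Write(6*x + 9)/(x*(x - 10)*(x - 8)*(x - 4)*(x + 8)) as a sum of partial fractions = -13/(9216*(x + 8)) + 11/(384*(x - 4)) - 57/(1024*(x - 8)) + 23/(720*(x - 10)) - 9/(2560*x)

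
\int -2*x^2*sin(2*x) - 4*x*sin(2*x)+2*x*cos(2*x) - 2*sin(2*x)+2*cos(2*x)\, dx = (x^2 + 2*x + 1)*cos(2*x) + C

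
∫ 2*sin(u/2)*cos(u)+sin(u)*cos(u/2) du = 2*sin(u/2)*sin(u) + C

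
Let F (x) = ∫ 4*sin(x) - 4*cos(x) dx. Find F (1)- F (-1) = -8*sin(1)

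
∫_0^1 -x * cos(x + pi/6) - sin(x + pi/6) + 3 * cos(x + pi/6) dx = -3/2 + 2*sin(pi/6 + 1)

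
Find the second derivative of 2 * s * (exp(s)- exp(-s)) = (2*s*exp(2*s) - 2*s + 4*exp(2*s) + 4)*exp(-s)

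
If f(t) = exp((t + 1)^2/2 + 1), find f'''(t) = t^3*exp(t^2/2 + t + 3/2) + 3*t^2*exp(t^2/2 + t + 3/2) + 6*t*exp(t^2/2 + t + 3/2) + 4*exp(t^2/2 + t + 3/2)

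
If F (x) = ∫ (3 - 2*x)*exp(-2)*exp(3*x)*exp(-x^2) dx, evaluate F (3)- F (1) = -1 + exp(-2)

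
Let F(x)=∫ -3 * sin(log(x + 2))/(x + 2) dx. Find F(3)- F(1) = -3*cos(log(3)) + 3*cos(log(5))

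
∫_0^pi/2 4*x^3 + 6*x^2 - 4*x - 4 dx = (-pi + pi^3/8)*(pi/2 + 2)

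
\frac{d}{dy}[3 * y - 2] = 3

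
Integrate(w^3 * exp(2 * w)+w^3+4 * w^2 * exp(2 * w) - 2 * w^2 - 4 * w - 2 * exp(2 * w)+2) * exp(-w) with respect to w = 2*w*(w^2 + w - 2)*sinh(w) + C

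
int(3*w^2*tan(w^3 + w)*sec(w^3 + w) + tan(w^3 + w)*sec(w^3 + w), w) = sec(w^3 + w) + C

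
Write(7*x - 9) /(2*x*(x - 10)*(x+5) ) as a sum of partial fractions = -22/(75*(x + 5)) + 61/(300*(x - 10)) + 9/(100*x)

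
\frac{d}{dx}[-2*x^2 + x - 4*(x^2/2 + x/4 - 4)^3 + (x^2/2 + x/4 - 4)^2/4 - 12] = -3*x^5 - 15*x^4/4 + 187*x^3/4 + 36*x^2 - 6143*x/32 - 95/2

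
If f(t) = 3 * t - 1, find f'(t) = 3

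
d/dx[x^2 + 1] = 2*x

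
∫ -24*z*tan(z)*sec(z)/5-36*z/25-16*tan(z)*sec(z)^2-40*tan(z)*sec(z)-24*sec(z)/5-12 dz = 12*z/5 - 2*(3*z + 10*sec(z) + 30)^2/25 + 8*sec(z) + C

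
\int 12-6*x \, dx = -3*x^2 + 12*x + C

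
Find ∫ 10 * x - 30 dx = 5*x^2 - 30*x + C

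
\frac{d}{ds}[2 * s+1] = 2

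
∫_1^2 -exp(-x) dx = -exp(-1) + exp(-2)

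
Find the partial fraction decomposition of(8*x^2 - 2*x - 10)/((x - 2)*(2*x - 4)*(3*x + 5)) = 70/(121*(3*x + 5)) + 138/(121*(x - 2)) + 9/(11*(x - 2)^2)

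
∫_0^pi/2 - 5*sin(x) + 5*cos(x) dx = 0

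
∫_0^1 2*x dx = 1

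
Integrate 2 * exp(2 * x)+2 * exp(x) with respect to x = (exp(x) + 2)*exp(x) + C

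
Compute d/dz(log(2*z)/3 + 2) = 1/(3*z)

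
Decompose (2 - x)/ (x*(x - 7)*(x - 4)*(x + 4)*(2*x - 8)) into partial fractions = 3/(2816*(x + 4)) + 11/(2304*(x - 4)) + 1/(96*(x - 4)^2) - 5/(1386*(x - 7)) - 1/(448*x)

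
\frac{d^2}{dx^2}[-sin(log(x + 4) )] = sqrt(2)*sin(log(x + 4) + pi/4)/(x^2 + 8*x + 16)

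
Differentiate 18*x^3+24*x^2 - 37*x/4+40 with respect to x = 54*x^2 + 48*x - 37/4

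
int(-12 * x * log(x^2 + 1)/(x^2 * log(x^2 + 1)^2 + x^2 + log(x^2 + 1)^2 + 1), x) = -3*log(log(x^2 + 1)^2 + 1) + C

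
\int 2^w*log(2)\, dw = 2^w + C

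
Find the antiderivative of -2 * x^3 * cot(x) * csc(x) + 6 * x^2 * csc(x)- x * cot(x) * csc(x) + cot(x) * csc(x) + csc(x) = (2*x^3 + x - 1)*csc(x) + C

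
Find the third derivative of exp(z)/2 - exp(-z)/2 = (exp(2*z) + 1)*exp(-z)/2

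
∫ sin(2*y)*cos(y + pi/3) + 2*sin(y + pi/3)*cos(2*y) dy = sin(2*y)*sin(y + pi/3) + C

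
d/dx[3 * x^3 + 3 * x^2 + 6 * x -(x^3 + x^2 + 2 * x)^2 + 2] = -6*x^5 - 10*x^4 - 20*x^3 - 3*x^2 - 2*x + 6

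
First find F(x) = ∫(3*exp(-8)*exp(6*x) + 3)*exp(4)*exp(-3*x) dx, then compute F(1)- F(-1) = -E - exp(-7) + exp(-1) + exp(7)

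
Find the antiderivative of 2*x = x^2 + C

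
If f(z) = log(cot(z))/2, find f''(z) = (cot(z)^4 - 1)*tan(z)^2/2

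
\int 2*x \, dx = x^2 + C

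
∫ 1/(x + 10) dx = log(x/2 + 5) + C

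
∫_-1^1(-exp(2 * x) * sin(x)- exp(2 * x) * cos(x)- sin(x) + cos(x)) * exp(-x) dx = 0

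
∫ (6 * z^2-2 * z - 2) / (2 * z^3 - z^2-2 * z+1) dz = log(2*z^3 - z^2 - 2*z + 1) + C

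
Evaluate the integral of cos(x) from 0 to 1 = sin(1)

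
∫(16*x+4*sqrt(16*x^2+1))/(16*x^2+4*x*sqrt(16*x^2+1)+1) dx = log(4*x + sqrt(16*x^2 + 1)) - atan(3/(-2*x^3 + 15*x^2 + 9*x + 15)) - atan(-2*x^3/3 + 5*x^2 + 3*x + 5) + C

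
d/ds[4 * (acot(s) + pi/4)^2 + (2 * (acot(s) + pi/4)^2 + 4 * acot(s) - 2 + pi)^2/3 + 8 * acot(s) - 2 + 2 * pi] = (-64*acot(s)^3 - 192*acot(s)^2 - 48*pi*acot(s)^2 - 96*pi*acot(s) - 160*acot(s) - 12*pi^2*acot(s) - 40*pi - 12*pi^2 - 32 - pi^3)/(12*s^2 + 12)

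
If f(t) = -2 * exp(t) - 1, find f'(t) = -2*exp(t)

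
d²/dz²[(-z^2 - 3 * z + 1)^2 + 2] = 12*z^2 + 36*z + 14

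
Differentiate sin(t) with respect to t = cos(t)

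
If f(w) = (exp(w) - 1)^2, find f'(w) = 2*exp(2*w) - 2*exp(w)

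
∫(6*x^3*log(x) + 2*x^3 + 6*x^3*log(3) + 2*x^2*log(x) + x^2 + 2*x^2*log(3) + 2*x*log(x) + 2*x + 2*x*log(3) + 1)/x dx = (2*x^3 + x^2 + 2*x + 1)*log(3*x) + C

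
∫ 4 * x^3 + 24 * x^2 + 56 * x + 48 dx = x^4 + 8*x^3 + 28*x^2 + 48*x + C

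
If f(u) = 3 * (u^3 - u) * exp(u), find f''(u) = 3*u^3*exp(u) + 18*u^2*exp(u) + 15*u*exp(u) - 6*exp(u)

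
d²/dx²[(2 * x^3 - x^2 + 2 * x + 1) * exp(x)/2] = x^3*exp(x) + 11*x^2*exp(x)/2 + 5*x*exp(x) + 3*exp(x)/2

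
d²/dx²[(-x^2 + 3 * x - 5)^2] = 12*x^2 - 36*x + 38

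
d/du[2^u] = 2^u*log(2)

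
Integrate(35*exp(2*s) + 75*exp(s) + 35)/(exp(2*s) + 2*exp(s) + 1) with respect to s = ((35*s + 24)*(exp(s) + 1) + 5*exp(s))/(exp(s) + 1) + C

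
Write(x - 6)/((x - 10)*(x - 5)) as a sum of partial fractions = 1/(5*(x - 5)) + 4/(5*(x - 10))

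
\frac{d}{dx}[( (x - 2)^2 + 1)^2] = 4*x^3 - 24*x^2 + 52*x - 40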